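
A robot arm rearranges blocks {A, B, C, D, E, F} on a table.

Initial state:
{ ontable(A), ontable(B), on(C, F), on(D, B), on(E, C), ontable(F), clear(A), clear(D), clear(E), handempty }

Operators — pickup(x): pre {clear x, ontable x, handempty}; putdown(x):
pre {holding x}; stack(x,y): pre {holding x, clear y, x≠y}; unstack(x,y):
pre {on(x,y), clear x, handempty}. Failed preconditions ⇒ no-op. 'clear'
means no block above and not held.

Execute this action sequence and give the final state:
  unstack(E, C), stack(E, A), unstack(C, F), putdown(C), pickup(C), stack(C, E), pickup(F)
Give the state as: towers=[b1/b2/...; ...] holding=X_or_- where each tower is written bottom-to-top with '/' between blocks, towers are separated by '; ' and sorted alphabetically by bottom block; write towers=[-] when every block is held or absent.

towers=[A/E/C; B/D] holding=F

step 1 (unstack(E, C)): towers=[A; B/D; F/C] holding=E
step 2 (stack(E, A)): towers=[A/E; B/D; F/C] holding=-
step 3 (unstack(C, F)): towers=[A/E; B/D; F] holding=C
step 4 (putdown(C)): towers=[A/E; B/D; C; F] holding=-
step 5 (pickup(C)): towers=[A/E; B/D; F] holding=C
step 6 (stack(C, E)): towers=[A/E/C; B/D; F] holding=-
step 7 (pickup(F)): towers=[A/E/C; B/D] holding=F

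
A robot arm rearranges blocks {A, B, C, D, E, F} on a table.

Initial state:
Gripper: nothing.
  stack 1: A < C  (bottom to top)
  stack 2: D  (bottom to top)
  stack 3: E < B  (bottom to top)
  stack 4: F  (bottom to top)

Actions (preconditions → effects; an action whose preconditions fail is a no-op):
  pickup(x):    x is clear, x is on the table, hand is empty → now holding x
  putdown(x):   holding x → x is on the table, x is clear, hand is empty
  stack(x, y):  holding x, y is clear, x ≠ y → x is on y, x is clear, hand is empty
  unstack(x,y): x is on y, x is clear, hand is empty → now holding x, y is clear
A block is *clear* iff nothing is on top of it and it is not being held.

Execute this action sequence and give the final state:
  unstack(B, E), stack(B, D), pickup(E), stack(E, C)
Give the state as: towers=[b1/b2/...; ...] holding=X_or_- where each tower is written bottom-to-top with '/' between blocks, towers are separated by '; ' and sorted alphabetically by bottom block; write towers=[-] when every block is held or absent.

step 1 (unstack(B, E)): towers=[A/C; D; E; F] holding=B
step 2 (stack(B, D)): towers=[A/C; D/B; E; F] holding=-
step 3 (pickup(E)): towers=[A/C; D/B; F] holding=E
step 4 (stack(E, C)): towers=[A/C/E; D/B; F] holding=-

towers=[A/C/E; D/B; F] holding=-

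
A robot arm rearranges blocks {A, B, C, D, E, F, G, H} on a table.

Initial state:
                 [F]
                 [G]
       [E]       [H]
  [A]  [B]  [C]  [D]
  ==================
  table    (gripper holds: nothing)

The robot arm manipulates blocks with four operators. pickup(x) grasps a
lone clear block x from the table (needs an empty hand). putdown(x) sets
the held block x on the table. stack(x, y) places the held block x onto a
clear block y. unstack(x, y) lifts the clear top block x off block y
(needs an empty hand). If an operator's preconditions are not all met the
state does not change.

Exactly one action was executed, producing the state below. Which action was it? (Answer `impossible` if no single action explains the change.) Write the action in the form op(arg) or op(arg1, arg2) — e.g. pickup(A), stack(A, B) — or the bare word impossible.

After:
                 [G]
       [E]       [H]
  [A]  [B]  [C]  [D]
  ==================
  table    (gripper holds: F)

unstack(F, G)

target: towers=[A; B/E; C; D/H/G] holding=F
         pickup(A) → towers=[B/E; C; D/H/G/F] holding=A
     unstack(E, B) → towers=[A; B; C; D/H/G/F] holding=E
     unstack(F, G) → towers=[A; B/E; C; D/H/G] holding=F  ← match
         pickup(C) → towers=[A; B/E; D/H/G/F] holding=C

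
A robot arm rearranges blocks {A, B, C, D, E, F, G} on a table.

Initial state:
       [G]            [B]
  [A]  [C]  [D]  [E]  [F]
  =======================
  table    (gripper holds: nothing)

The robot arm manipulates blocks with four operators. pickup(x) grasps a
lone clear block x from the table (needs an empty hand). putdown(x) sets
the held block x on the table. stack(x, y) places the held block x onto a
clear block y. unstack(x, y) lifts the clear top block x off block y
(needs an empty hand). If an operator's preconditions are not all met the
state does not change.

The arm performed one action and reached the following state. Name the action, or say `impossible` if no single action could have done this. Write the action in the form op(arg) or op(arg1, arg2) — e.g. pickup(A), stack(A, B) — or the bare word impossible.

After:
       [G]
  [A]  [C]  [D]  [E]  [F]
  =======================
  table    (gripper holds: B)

target: towers=[A; C/G; D; E; F] holding=B
     unstack(B, F) → towers=[A; C/G; D; E; F] holding=B  ← match
     unstack(G, C) → towers=[A; C; D; E; F/B] holding=G
         pickup(D) → towers=[A; C/G; E; F/B] holding=D
         pickup(A) → towers=[C/G; D; E; F/B] holding=A
         pickup(E) → towers=[A; C/G; D; F/B] holding=E

unstack(B, F)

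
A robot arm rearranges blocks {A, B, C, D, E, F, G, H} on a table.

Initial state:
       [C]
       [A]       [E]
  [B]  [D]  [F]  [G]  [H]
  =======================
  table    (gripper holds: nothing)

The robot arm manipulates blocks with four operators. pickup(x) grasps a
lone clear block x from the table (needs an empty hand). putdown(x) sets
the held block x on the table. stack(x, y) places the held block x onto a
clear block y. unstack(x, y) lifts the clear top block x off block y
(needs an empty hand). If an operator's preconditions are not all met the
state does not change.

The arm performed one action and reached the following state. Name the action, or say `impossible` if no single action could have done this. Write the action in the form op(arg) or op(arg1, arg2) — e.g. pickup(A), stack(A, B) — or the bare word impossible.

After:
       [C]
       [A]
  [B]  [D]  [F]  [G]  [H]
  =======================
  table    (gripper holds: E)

unstack(E, G)

target: towers=[B; D/A/C; F; G; H] holding=E
     unstack(E, G) → towers=[B; D/A/C; F; G; H] holding=E  ← match
         pickup(H) → towers=[B; D/A/C; F; G/E] holding=H
         pickup(B) → towers=[D/A/C; F; G/E; H] holding=B
         pickup(F) → towers=[B; D/A/C; G/E; H] holding=F
     unstack(C, A) → towers=[B; D/A; F; G/E; H] holding=C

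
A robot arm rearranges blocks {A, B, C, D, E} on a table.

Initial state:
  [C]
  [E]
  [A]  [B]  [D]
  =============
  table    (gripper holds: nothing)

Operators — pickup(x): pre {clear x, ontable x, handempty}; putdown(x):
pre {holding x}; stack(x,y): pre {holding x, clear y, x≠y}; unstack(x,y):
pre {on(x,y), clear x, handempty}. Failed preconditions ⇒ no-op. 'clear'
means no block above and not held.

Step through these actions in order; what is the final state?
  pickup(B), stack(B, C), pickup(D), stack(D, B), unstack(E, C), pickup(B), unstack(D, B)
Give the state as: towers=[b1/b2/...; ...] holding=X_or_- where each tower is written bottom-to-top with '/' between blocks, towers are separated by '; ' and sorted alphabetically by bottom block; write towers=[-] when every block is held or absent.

step 1 (pickup(B)): towers=[A/E/C; D] holding=B
step 2 (stack(B, C)): towers=[A/E/C/B; D] holding=-
step 3 (pickup(D)): towers=[A/E/C/B] holding=D
step 4 (stack(D, B)): towers=[A/E/C/B/D] holding=-
step 5 (unstack(E, C)) [no-op]: towers=[A/E/C/B/D] holding=-
step 6 (pickup(B)) [no-op]: towers=[A/E/C/B/D] holding=-
step 7 (unstack(D, B)): towers=[A/E/C/B] holding=D

towers=[A/E/C/B] holding=D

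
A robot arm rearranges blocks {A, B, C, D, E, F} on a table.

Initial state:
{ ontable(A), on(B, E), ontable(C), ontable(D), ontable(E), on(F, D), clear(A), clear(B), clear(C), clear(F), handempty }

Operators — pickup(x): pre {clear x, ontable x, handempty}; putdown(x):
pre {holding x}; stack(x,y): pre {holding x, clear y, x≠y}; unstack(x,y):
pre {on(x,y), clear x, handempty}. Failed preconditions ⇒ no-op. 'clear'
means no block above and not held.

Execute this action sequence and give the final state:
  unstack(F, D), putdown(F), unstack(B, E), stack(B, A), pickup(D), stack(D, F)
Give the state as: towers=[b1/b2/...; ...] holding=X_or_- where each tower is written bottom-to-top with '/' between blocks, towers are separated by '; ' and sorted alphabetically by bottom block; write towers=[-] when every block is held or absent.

step 1 (unstack(F, D)): towers=[A; C; D; E/B] holding=F
step 2 (putdown(F)): towers=[A; C; D; E/B; F] holding=-
step 3 (unstack(B, E)): towers=[A; C; D; E; F] holding=B
step 4 (stack(B, A)): towers=[A/B; C; D; E; F] holding=-
step 5 (pickup(D)): towers=[A/B; C; E; F] holding=D
step 6 (stack(D, F)): towers=[A/B; C; E; F/D] holding=-

towers=[A/B; C; E; F/D] holding=-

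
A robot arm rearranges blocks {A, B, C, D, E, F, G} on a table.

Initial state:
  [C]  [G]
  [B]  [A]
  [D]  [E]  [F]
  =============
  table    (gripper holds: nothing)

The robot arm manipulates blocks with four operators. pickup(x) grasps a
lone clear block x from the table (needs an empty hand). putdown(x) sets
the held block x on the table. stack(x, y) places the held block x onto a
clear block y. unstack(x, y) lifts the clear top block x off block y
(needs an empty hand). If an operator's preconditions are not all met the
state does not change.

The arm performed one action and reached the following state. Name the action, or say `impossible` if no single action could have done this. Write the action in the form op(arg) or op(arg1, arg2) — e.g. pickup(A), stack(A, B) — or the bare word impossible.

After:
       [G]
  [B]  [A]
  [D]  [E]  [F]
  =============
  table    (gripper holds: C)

target: towers=[D/B; E/A/G; F] holding=C
         pickup(F) → towers=[D/B/C; E/A/G] holding=F
     unstack(G, A) → towers=[D/B/C; E/A; F] holding=G
     unstack(C, B) → towers=[D/B; E/A/G; F] holding=C  ← match

unstack(C, B)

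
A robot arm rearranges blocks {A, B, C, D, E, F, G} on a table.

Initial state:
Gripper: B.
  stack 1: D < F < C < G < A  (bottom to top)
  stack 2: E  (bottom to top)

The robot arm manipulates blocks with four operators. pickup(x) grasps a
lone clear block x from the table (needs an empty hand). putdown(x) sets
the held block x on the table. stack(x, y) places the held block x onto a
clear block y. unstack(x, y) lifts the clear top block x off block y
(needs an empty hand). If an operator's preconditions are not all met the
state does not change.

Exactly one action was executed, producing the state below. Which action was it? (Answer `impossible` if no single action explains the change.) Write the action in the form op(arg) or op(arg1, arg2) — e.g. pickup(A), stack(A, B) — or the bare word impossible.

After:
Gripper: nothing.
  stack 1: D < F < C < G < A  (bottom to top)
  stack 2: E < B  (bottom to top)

target: towers=[D/F/C/G/A; E/B] holding=-
        putdown(B) → towers=[B; D/F/C/G/A; E] holding=-
       stack(B, A) → towers=[D/F/C/G/A/B; E] holding=-
       stack(B, E) → towers=[D/F/C/G/A; E/B] holding=-  ← match

stack(B, E)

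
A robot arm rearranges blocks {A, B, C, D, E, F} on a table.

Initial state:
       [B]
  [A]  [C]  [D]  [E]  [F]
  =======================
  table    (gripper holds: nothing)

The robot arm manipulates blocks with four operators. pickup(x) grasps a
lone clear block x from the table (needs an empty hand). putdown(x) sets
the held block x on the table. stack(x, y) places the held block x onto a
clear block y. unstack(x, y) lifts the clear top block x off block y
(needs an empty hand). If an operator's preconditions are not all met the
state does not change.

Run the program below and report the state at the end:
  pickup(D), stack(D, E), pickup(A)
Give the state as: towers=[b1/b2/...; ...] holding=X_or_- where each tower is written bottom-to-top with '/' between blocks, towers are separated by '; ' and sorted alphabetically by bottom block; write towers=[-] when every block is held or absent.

step 1 (pickup(D)): towers=[A; C/B; E; F] holding=D
step 2 (stack(D, E)): towers=[A; C/B; E/D; F] holding=-
step 3 (pickup(A)): towers=[C/B; E/D; F] holding=A

towers=[C/B; E/D; F] holding=A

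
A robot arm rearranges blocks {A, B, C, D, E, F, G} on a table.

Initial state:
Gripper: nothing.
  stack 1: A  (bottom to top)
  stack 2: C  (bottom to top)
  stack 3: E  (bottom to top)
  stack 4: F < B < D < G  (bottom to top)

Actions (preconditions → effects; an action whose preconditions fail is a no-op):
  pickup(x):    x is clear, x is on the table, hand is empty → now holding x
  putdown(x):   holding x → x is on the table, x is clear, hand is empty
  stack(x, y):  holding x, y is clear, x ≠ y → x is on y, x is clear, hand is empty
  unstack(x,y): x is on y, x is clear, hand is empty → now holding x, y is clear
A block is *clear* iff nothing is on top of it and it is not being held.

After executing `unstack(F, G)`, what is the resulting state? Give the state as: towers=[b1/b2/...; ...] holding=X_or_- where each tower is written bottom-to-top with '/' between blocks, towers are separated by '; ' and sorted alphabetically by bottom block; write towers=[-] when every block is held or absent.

before: towers=[A; C; E; F/B/D/G] holding=-
pre[unstack(F, G)]: on(F,G) no, clear(F) no, handempty yes
on(F,G), clear(F) unmet → unstack(F, G) is a no-op
after:  towers=[A; C; E; F/B/D/G] holding=-

towers=[A; C; E; F/B/D/G] holding=-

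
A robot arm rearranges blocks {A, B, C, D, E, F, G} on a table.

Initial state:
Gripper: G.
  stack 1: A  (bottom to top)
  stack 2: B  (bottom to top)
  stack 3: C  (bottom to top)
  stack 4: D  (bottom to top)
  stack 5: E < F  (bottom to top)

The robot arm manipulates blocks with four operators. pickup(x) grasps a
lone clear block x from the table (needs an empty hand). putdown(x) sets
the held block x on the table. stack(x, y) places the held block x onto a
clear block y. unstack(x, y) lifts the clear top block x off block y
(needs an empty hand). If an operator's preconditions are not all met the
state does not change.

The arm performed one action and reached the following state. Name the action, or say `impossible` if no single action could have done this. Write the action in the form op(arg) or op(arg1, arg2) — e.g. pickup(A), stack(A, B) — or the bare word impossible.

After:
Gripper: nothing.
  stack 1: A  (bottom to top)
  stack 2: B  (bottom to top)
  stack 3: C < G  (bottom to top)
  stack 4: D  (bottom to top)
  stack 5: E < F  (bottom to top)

target: towers=[A; B; C/G; D; E/F] holding=-
        putdown(G) → towers=[A; B; C; D; E/F; G] holding=-
       stack(G, B) → towers=[A; B/G; C; D; E/F] holding=-
       stack(G, F) → towers=[A; B; C; D; E/F/G] holding=-
       stack(G, D) → towers=[A; B; C; D/G; E/F] holding=-
       stack(G, A) → towers=[A/G; B; C; D; E/F] holding=-
       stack(G, C) → towers=[A; B; C/G; D; E/F] holding=-  ← match

stack(G, C)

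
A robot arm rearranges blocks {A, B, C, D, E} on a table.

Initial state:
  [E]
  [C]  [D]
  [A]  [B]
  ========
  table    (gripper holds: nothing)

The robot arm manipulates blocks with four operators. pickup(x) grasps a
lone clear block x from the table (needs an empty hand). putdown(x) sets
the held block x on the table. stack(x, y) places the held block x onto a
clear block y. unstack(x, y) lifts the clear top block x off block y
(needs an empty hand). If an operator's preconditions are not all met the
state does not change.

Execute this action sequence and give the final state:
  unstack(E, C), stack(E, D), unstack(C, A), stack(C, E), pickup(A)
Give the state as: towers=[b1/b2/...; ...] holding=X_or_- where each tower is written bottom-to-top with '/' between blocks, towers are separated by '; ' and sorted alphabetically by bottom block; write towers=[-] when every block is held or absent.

towers=[B/D/E/C] holding=A

step 1 (unstack(E, C)): towers=[A/C; B/D] holding=E
step 2 (stack(E, D)): towers=[A/C; B/D/E] holding=-
step 3 (unstack(C, A)): towers=[A; B/D/E] holding=C
step 4 (stack(C, E)): towers=[A; B/D/E/C] holding=-
step 5 (pickup(A)): towers=[B/D/E/C] holding=A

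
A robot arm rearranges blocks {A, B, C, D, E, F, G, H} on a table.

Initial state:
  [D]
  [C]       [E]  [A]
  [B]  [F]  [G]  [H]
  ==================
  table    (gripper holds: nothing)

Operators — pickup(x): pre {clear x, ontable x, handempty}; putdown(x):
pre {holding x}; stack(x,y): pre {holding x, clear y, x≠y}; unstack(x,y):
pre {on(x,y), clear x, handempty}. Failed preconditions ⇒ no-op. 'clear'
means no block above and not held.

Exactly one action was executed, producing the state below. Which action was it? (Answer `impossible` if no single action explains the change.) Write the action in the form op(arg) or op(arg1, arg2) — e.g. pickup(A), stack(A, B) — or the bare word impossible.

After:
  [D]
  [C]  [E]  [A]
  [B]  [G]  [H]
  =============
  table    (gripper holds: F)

pickup(F)

target: towers=[B/C/D; G/E; H/A] holding=F
     unstack(A, H) → towers=[B/C/D; F; G/E; H] holding=A
     unstack(E, G) → towers=[B/C/D; F; G; H/A] holding=E
         pickup(F) → towers=[B/C/D; G/E; H/A] holding=F  ← match
     unstack(D, C) → towers=[B/C; F; G/E; H/A] holding=D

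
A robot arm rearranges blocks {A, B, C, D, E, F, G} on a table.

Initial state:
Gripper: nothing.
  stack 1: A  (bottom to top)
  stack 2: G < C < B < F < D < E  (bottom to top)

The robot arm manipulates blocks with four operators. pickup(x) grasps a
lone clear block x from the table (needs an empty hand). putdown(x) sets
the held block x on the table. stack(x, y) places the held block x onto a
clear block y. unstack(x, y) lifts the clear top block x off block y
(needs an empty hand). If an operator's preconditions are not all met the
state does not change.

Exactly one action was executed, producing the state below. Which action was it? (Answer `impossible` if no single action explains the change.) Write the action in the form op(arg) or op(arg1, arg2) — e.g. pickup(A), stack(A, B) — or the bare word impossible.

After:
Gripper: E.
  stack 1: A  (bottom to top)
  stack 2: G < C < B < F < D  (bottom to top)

unstack(E, D)

target: towers=[A; G/C/B/F/D] holding=E
         pickup(A) → towers=[G/C/B/F/D/E] holding=A
     unstack(E, D) → towers=[A; G/C/B/F/D] holding=E  ← match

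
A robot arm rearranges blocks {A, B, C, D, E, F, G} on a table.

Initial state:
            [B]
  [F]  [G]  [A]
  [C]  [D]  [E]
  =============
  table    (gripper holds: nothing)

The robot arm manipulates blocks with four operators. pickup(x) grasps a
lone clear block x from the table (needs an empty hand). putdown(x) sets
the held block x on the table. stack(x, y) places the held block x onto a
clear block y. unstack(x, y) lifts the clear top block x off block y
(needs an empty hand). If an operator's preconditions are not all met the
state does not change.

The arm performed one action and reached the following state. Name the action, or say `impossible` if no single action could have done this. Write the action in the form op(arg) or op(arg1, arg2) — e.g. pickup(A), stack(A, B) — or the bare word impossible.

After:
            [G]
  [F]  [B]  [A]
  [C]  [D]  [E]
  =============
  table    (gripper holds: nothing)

impossible

target: towers=[C/F; D/B; E/A/G] holding=-
     unstack(B, A) → towers=[C/F; D/G; E/A] holding=B
     unstack(F, C) → towers=[C; D/G; E/A/B] holding=F
     unstack(G, D) → towers=[C/F; D; E/A/B] holding=G
none of the 3 applicable actions match → impossible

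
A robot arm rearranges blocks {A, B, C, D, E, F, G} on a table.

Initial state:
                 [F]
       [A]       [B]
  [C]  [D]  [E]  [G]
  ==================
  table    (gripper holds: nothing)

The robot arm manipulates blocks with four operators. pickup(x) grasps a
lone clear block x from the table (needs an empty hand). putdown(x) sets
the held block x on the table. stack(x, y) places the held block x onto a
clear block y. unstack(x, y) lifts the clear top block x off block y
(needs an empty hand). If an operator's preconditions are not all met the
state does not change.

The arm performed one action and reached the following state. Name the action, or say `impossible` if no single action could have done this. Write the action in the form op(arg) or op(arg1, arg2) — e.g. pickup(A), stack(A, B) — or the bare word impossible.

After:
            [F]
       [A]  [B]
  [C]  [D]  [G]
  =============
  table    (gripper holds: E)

target: towers=[C; D/A; G/B/F] holding=E
     unstack(F, B) → towers=[C; D/A; E; G/B] holding=F
     unstack(A, D) → towers=[C; D; E; G/B/F] holding=A
         pickup(E) → towers=[C; D/A; G/B/F] holding=E  ← match
         pickup(C) → towers=[D/A; E; G/B/F] holding=C

pickup(E)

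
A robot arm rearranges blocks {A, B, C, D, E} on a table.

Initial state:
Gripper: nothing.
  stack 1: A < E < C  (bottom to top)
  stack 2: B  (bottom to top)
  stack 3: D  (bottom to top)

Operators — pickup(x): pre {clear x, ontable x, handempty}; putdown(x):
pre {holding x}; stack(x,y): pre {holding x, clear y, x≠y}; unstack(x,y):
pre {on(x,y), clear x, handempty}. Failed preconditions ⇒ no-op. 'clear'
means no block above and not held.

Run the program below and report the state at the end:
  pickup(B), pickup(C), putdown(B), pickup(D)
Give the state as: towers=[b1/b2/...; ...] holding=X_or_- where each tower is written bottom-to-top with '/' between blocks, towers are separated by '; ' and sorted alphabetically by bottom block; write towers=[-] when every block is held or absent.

towers=[A/E/C; B] holding=D

step 1 (pickup(B)): towers=[A/E/C; D] holding=B
step 2 (pickup(C)) [no-op]: towers=[A/E/C; D] holding=B
step 3 (putdown(B)): towers=[A/E/C; B; D] holding=-
step 4 (pickup(D)): towers=[A/E/C; B] holding=D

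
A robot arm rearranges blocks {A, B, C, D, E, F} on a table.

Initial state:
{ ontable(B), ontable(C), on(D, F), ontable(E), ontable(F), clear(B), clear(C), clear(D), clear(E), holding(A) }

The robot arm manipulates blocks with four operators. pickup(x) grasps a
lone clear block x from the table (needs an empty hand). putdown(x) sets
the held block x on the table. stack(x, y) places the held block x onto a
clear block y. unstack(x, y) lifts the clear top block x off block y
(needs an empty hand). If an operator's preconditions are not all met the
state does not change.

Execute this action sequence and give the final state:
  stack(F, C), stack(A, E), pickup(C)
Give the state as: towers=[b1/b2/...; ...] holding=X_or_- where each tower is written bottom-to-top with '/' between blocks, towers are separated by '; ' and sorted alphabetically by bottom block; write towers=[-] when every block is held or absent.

step 1 (stack(F, C)) [no-op]: towers=[B; C; E; F/D] holding=A
step 2 (stack(A, E)): towers=[B; C; E/A; F/D] holding=-
step 3 (pickup(C)): towers=[B; E/A; F/D] holding=C

towers=[B; E/A; F/D] holding=C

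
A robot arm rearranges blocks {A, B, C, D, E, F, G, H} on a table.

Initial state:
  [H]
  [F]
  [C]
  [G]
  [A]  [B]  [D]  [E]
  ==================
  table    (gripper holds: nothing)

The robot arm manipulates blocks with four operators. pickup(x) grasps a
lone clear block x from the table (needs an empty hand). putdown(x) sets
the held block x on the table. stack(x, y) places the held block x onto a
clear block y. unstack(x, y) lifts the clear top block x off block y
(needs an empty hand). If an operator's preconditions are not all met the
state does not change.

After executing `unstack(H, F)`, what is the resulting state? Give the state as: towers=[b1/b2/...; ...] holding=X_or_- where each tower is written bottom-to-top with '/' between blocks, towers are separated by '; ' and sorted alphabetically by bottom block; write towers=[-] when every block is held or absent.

before: towers=[A/G/C/F/H; B; D; E] holding=-
pre[unstack(H, F)]: on(H,F) yes, clear(H) yes, handempty yes
all met → apply unstack(H, F)
after:  towers=[A/G/C/F; B; D; E] holding=H

towers=[A/G/C/F; B; D; E] holding=H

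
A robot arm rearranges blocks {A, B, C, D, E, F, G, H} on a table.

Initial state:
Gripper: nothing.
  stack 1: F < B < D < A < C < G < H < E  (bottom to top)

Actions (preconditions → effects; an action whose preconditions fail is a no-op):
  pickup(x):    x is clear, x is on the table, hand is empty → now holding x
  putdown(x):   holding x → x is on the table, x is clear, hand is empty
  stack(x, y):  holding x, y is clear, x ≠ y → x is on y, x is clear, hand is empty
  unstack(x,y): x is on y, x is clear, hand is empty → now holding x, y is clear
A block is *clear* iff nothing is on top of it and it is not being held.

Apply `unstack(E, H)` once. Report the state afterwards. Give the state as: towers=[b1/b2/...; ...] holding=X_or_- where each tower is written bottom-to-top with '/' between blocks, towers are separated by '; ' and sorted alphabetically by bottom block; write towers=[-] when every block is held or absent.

before: towers=[F/B/D/A/C/G/H/E] holding=-
pre[unstack(E, H)]: on(E,H) ✓, clear(E) ✓, handempty ✓
all met → apply unstack(E, H)
after:  towers=[F/B/D/A/C/G/H] holding=E

towers=[F/B/D/A/C/G/H] holding=E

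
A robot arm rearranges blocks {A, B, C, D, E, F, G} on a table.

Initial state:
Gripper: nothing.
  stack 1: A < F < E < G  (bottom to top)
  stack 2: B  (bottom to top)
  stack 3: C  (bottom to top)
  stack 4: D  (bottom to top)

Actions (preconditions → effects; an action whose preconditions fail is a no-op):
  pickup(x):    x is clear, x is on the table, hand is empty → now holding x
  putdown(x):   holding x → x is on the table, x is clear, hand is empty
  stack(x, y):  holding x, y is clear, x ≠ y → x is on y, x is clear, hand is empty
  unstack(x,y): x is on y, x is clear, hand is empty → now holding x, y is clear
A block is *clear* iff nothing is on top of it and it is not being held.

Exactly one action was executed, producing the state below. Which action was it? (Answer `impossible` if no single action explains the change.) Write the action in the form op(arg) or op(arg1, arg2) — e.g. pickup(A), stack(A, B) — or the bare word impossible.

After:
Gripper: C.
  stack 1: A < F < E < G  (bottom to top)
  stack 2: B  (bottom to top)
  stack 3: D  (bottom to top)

pickup(C)

target: towers=[A/F/E/G; B; D] holding=C
         pickup(B) → towers=[A/F/E/G; C; D] holding=B
     unstack(G, E) → towers=[A/F/E; B; C; D] holding=G
         pickup(D) → towers=[A/F/E/G; B; C] holding=D
         pickup(C) → towers=[A/F/E/G; B; D] holding=C  ← match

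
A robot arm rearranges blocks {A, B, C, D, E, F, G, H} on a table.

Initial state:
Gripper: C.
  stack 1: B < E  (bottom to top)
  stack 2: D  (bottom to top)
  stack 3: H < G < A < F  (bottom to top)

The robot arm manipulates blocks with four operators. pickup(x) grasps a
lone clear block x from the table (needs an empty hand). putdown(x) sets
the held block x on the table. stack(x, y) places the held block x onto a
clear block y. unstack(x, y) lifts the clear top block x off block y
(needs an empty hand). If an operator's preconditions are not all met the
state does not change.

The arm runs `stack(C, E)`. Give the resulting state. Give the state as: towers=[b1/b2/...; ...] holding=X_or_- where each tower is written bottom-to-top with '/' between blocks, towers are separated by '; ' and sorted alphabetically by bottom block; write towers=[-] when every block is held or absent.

towers=[B/E/C; D; H/G/A/F] holding=-

before: towers=[B/E; D; H/G/A/F] holding=C
pre[stack(C, E)]: holding(C) ok, clear(E) ok, C≠E ok
all met → apply stack(C, E)
after:  towers=[B/E/C; D; H/G/A/F] holding=-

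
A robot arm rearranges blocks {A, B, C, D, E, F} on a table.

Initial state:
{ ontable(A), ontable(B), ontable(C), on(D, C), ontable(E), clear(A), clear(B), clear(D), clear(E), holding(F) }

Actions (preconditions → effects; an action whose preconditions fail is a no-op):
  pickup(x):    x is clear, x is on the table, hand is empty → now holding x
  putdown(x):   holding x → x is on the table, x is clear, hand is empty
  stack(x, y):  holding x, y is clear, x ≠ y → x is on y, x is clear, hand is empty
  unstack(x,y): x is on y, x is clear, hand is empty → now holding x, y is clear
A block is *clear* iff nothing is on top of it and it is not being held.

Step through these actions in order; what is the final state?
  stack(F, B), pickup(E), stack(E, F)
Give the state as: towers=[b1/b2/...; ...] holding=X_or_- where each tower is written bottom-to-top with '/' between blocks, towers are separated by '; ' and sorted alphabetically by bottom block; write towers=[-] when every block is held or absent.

towers=[A; B/F/E; C/D] holding=-

step 1 (stack(F, B)): towers=[A; B/F; C/D; E] holding=-
step 2 (pickup(E)): towers=[A; B/F; C/D] holding=E
step 3 (stack(E, F)): towers=[A; B/F/E; C/D] holding=-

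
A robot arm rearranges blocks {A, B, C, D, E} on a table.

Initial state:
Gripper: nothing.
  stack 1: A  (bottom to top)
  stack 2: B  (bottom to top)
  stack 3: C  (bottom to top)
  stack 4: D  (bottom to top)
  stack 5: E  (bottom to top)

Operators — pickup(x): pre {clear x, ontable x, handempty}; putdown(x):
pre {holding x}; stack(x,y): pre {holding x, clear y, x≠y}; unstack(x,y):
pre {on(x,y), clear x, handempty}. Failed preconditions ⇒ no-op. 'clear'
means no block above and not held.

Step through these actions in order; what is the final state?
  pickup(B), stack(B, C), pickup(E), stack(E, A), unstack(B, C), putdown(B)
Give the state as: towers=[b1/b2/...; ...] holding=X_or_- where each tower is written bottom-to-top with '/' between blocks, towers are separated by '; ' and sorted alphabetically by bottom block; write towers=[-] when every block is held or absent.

step 1 (pickup(B)): towers=[A; C; D; E] holding=B
step 2 (stack(B, C)): towers=[A; C/B; D; E] holding=-
step 3 (pickup(E)): towers=[A; C/B; D] holding=E
step 4 (stack(E, A)): towers=[A/E; C/B; D] holding=-
step 5 (unstack(B, C)): towers=[A/E; C; D] holding=B
step 6 (putdown(B)): towers=[A/E; B; C; D] holding=-

towers=[A/E; B; C; D] holding=-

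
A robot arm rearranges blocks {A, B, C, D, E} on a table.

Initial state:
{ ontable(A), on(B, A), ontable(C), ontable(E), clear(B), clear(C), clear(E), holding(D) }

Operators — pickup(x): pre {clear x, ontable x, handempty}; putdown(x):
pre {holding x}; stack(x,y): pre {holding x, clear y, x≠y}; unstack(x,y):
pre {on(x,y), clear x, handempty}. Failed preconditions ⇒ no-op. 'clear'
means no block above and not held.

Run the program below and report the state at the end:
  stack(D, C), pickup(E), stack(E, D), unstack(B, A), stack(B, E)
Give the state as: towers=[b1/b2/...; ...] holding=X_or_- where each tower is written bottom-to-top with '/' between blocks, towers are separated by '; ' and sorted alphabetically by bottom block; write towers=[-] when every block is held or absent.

towers=[A; C/D/E/B] holding=-

step 1 (stack(D, C)): towers=[A/B; C/D; E] holding=-
step 2 (pickup(E)): towers=[A/B; C/D] holding=E
step 3 (stack(E, D)): towers=[A/B; C/D/E] holding=-
step 4 (unstack(B, A)): towers=[A; C/D/E] holding=B
step 5 (stack(B, E)): towers=[A; C/D/E/B] holding=-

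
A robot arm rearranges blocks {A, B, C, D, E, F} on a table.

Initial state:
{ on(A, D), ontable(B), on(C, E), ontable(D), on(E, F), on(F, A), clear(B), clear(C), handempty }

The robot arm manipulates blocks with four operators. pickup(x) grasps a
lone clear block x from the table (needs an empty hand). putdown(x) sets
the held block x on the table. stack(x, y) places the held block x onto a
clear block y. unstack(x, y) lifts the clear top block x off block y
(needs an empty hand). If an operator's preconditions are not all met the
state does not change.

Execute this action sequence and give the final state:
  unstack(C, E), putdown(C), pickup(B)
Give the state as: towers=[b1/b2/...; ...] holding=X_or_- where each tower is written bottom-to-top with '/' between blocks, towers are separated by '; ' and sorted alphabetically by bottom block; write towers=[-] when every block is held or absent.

towers=[C; D/A/F/E] holding=B

step 1 (unstack(C, E)): towers=[B; D/A/F/E] holding=C
step 2 (putdown(C)): towers=[B; C; D/A/F/E] holding=-
step 3 (pickup(B)): towers=[C; D/A/F/E] holding=B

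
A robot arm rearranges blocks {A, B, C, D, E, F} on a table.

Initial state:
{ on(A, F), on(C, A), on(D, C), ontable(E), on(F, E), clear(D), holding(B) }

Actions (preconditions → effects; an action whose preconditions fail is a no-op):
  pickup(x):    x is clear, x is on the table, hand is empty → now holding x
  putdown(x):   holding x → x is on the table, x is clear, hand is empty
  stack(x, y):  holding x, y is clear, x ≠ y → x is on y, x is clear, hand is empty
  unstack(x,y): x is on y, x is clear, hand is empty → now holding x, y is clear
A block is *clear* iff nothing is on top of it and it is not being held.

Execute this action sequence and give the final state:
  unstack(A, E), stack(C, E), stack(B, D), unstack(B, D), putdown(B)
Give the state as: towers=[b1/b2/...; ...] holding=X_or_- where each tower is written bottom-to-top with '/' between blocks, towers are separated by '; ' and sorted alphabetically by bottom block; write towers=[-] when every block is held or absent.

step 1 (unstack(A, E)) [no-op]: towers=[E/F/A/C/D] holding=B
step 2 (stack(C, E)) [no-op]: towers=[E/F/A/C/D] holding=B
step 3 (stack(B, D)): towers=[E/F/A/C/D/B] holding=-
step 4 (unstack(B, D)): towers=[E/F/A/C/D] holding=B
step 5 (putdown(B)): towers=[B; E/F/A/C/D] holding=-

towers=[B; E/F/A/C/D] holding=-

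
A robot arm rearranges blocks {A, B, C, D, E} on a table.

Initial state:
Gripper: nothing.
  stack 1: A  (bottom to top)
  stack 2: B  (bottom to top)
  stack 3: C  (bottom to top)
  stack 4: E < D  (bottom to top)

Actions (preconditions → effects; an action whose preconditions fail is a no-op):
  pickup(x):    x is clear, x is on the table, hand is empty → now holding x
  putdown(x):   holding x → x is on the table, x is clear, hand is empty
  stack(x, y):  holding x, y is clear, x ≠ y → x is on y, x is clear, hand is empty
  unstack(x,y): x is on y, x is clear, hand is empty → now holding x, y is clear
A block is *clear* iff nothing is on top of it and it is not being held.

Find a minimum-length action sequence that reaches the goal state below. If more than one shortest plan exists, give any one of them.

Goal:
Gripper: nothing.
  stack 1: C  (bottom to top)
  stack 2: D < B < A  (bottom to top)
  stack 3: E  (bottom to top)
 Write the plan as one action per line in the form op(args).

step 1 (unstack(D, E)): towers=[A; B; C; E] holding=D
step 2 (putdown(D)): towers=[A; B; C; D; E] holding=-
step 3 (pickup(B)): towers=[A; C; D; E] holding=B
step 4 (stack(B, D)): towers=[A; C; D/B; E] holding=-
step 5 (pickup(A)): towers=[C; D/B; E] holding=A
step 6 (stack(A, B)): towers=[C; D/B/A; E] holding=-
goal check: towers=[C; D/B/A; E] holding=- — reached (length 6, optimal by BFS)

unstack(D, E)
putdown(D)
pickup(B)
stack(B, D)
pickup(A)
stack(A, B)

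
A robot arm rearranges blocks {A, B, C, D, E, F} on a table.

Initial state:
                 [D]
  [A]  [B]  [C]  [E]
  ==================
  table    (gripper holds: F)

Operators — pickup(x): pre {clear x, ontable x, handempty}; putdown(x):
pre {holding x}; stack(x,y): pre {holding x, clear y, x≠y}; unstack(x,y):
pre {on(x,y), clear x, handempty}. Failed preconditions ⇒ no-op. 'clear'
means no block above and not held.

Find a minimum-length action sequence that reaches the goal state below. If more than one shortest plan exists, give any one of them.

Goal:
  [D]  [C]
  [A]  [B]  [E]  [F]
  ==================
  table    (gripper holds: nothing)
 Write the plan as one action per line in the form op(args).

putdown(F)
unstack(D, E)
stack(D, A)
pickup(C)
stack(C, B)

step 1 (putdown(F)): towers=[A; B; C; E/D; F] holding=-
step 2 (unstack(D, E)): towers=[A; B; C; E; F] holding=D
step 3 (stack(D, A)): towers=[A/D; B; C; E; F] holding=-
step 4 (pickup(C)): towers=[A/D; B; E; F] holding=C
step 5 (stack(C, B)): towers=[A/D; B/C; E; F] holding=-
goal check: towers=[A/D; B/C; E; F] holding=- — reached (length 5, optimal by BFS)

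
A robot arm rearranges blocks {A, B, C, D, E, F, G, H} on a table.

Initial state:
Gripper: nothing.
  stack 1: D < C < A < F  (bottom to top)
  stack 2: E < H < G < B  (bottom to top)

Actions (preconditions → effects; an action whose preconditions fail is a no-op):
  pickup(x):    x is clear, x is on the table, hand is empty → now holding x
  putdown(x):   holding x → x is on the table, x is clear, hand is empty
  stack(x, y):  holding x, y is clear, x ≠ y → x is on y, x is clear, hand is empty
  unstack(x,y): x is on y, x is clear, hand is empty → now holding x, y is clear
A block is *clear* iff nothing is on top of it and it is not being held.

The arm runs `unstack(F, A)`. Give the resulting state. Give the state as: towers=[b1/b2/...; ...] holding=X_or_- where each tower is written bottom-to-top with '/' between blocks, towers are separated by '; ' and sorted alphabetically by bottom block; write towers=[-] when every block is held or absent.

towers=[D/C/A; E/H/G/B] holding=F

before: towers=[D/C/A/F; E/H/G/B] holding=-
pre[unstack(F, A)]: on(F,A) yes, clear(F) yes, handempty yes
all met → apply unstack(F, A)
after:  towers=[D/C/A; E/H/G/B] holding=F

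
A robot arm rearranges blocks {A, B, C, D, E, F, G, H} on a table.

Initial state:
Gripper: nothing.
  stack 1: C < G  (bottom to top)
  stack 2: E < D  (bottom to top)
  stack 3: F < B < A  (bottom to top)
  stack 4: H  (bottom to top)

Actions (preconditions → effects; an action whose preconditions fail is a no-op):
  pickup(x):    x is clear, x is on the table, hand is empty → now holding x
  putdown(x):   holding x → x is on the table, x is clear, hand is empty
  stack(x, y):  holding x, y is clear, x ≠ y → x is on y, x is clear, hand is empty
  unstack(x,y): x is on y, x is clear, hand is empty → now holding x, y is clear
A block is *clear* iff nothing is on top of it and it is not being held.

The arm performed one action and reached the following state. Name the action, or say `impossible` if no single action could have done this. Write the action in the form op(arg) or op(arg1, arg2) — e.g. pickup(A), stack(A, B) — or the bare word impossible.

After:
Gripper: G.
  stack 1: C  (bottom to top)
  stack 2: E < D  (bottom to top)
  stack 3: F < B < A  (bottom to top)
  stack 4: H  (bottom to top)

unstack(G, C)

target: towers=[C; E/D; F/B/A; H] holding=G
     unstack(G, C) → towers=[C; E/D; F/B/A; H] holding=G  ← match
     unstack(A, B) → towers=[C/G; E/D; F/B; H] holding=A
         pickup(H) → towers=[C/G; E/D; F/B/A] holding=H
     unstack(D, E) → towers=[C/G; E; F/B/A; H] holding=D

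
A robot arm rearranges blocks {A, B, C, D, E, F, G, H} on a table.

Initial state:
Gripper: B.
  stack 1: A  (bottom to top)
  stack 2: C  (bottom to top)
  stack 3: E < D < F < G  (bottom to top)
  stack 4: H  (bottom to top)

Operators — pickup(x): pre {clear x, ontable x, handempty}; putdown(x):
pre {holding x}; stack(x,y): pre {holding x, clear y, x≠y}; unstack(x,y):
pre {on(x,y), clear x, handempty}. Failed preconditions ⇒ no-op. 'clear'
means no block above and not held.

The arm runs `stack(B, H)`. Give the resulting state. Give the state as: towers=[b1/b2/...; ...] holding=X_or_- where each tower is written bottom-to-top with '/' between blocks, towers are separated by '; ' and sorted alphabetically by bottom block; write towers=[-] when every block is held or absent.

before: towers=[A; C; E/D/F/G; H] holding=B
pre[stack(B, H)]: holding(B) ✓, clear(H) ✓, B≠H ✓
all met → apply stack(B, H)
after:  towers=[A; C; E/D/F/G; H/B] holding=-

towers=[A; C; E/D/F/G; H/B] holding=-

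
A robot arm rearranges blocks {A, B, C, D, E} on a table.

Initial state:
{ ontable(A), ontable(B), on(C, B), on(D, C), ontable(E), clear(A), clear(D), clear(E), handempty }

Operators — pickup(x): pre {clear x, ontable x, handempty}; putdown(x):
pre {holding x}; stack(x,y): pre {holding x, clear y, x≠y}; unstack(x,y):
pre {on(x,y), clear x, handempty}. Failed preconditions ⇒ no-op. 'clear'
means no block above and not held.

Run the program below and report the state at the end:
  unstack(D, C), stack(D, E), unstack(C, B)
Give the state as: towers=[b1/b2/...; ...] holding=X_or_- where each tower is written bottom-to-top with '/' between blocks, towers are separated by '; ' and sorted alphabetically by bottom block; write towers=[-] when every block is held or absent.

towers=[A; B; E/D] holding=C

step 1 (unstack(D, C)): towers=[A; B/C; E] holding=D
step 2 (stack(D, E)): towers=[A; B/C; E/D] holding=-
step 3 (unstack(C, B)): towers=[A; B; E/D] holding=C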